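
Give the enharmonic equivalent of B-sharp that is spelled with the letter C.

C

Plain C sits at the same pitch as B#, so on the letter C the same pitch needs a natural: C.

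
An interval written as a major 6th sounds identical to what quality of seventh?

A major sixth spans 9 semitones.
A seventh spanning 9 semitones is diminished (the major seventh is 11).

diminished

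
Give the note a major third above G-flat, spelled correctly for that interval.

G up a major third is B, so the target letter is B.
From Gb, a major third is 4 semitones up: Bb.

Bb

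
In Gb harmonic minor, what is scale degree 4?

Degree 4 takes the letter 3 steps above G, which is C.
In harmonic minor, degree 4 sits 5 semitones above the tonic. Gb + 5 semitones is pitch class 11, spelled on C as Cb.

Cb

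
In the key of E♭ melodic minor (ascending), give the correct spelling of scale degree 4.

Ab

Degree 4 takes the letter 3 steps above E, which is A.
In melodic minor (ascending), degree 4 sits 5 semitones above the tonic. Eb + 5 semitones is pitch class 8, spelled on A as Ab.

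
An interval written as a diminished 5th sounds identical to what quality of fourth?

A diminished fifth spans 6 semitones.
A fourth spanning 6 semitones is augmented (the perfect fourth is 5).

augmented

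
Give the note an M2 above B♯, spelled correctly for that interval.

A second above B lands on the letter C.
A major second spans 2 semitones, so B# moves to pitch class 2. On the letter C that is C##.

C##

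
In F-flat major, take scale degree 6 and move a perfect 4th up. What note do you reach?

Gb

Scale degree 6 of Fb major is Db.
A perfect fourth (5 semitones) above Db lands on the letter G, giving Gb.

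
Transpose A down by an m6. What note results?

A sixth below A lands on the letter C.
A minor sixth spans 8 semitones, so A moves to pitch class 1. On the letter C that is C#.

C#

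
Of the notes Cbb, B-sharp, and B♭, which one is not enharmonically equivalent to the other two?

In 12-tone equal temperament, enharmonic equivalents share a pitch class. Cbb is pitch class 10; B# is pitch class 0; Bb is pitch class 10.
Cbb and Bb share pitch class 10, while B# is pitch class 0.

B#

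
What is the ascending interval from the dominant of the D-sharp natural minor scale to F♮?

diminished sixth

The dominant of D# natural minor is A#.
A# up to F: letters A→F make it a sixth; 7 semitones makes it diminished.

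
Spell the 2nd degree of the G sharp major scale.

The G# major scale runs G# A# B# C# D# E# F##.
Degree 2 is A#.

A#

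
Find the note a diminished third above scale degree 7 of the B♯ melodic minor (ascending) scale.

C#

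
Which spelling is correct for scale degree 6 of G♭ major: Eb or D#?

Each scale degree takes a distinct letter name. Degree 6 of a scale on G must use the letter E.
Eb and D# are enharmonically the same pitch, but only Eb uses the letter E, so it is the correct spelling here.

Eb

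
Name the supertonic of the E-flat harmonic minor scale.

Degree 2 takes the letter 1 step above E, which is F.
In harmonic minor, degree 2 sits 2 semitones above the tonic. Eb + 2 semitones is pitch class 5, spelled on F as F.

F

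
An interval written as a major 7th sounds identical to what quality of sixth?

doubly augmented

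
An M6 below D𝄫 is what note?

A sixth below D lands on the letter F.
A major sixth spans 9 semitones, so Dbb moves to pitch class 3. On the letter F that is Fbb.

Fbb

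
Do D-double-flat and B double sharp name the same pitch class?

No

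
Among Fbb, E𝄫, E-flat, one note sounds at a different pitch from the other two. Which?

In 12-tone equal temperament, enharmonic equivalents share a pitch class. Fbb is pitch class 3; Ebb is pitch class 2; Eb is pitch class 3.
Fbb and Eb share pitch class 3, while Ebb is pitch class 2.

Ebb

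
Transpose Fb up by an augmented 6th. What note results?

D

F up a major sixth is D, so the target letter is D.
From Fb, an augmented sixth is 10 semitones up: D.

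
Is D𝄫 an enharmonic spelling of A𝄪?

Dbb is pitch class 0; A## is pitch class 11.
The pitch classes differ (0 vs. 11), so they are not enharmonic equivalents.

No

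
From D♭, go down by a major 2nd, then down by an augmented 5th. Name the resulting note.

Fbb

A major second down from Db is Cb (letter C, 2 semitones down).
An augmented fifth down from Cb is Fbb (letter F, 8 semitones down).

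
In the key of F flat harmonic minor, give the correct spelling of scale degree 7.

Degree 7 takes the letter 6 steps above F, which is E.
In harmonic minor, degree 7 sits 11 semitones above the tonic. Fb + 11 semitones is pitch class 3, spelled on E as Eb.

Eb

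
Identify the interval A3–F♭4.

The letter names run A→F, a span of 5 letter steps, so the interval is some kind of sixth.
A to Fb is 7 semitones. A major sixth is 9, so 7 makes it diminished.

diminished sixth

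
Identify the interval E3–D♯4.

Counting letters E–F–G–A–B–C–D gives a seventh.
E→D# = 11 semitones, exactly the major seventh.

major seventh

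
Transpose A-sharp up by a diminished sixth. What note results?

F

A sixth above A lands on the letter F.
A diminished sixth spans 7 semitones, so A# moves to pitch class 5. On the letter F that is F.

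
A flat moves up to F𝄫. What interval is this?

Counting letters A–B–C–D–E–F gives a sixth.
Ab→Fbb = 7 semitones, 2 narrower than the major sixth (9), so diminished.

diminished sixth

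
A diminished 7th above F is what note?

F up a major seventh is E, so the target letter is E.
From F, a diminished seventh is 9 semitones up: Ebb.

Ebb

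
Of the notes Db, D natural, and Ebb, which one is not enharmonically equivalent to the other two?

In 12-tone equal temperament, enharmonic equivalents share a pitch class. Db is pitch class 1; D is pitch class 2; Ebb is pitch class 2.
D and Ebb share pitch class 2, while Db is pitch class 1.

Db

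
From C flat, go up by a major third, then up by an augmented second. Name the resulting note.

A major third up from Cb is Eb (letter E, 4 semitones up).
An augmented second up from Eb is F# (letter F, 3 semitones up).

F#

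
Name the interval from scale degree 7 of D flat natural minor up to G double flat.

Scale degree 7 of Db natural minor is Cb.
Cb up to Gbb: letters C→G make it a fifth; 6 semitones makes it diminished.

diminished fifth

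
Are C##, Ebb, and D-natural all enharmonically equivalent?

C## is pitch class 2; Ebb is pitch class 2; D is pitch class 2.
All spellings map to pitch class 2, so they are enharmonically equivalent.

Yes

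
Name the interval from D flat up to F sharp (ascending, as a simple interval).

Counting letters D–E–F gives a third.
Db→F# = 5 semitones, 1 wider than the major third (4), so augmented.

augmented third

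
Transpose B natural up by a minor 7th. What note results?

A

B up a major seventh is A#, so the target letter is A.
From B, a minor seventh is 10 semitones up: A.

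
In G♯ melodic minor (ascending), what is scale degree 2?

The G# melodic minor (ascending) scale runs G# A# B C# D# E# F##.
Degree 2 is A#.

A#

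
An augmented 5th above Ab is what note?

E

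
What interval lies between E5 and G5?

minor third

The letter names run E→G, a span of 2 letter steps, so the interval is some kind of third.
E to G is 3 semitones. A major third is 4, so 3 makes it minor.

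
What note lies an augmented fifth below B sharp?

E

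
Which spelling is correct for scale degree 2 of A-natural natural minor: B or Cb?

Each scale degree takes a distinct letter name. Degree 2 of a scale on A must use the letter B.
B and Cb are enharmonically the same pitch, but only B uses the letter B, so it is the correct spelling here.

B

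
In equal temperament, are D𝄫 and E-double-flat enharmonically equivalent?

No

Dbb is pitch class 0; Ebb is pitch class 2.
The pitch classes differ (0 vs. 2), so they are not enharmonic equivalents.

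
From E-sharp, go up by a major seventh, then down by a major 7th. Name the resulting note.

E#

A major seventh up from E# is D## (letter D, 11 semitones up).
A major seventh down from D## is E# (letter E, 11 semitones down).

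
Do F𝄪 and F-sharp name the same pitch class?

No

F## is pitch class 7; F# is pitch class 6.
The pitch classes differ (7 vs. 6), so they are not enharmonic equivalents.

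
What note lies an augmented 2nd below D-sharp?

C

D down a major second is C, so the target letter is C.
From D#, an augmented second is 3 semitones down: C.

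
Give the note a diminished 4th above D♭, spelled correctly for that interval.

Gbb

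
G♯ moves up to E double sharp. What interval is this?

augmented sixth

The letter names run G→E, a span of 5 letter steps, so the interval is some kind of sixth.
G# to E## is 10 semitones. A major sixth is 9, so 10 makes it augmented.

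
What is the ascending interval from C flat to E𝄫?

minor third

The letter names run C→E, a span of 2 letter steps, so the interval is some kind of third.
Cb to Ebb is 3 semitones. A major third is 4, so 3 makes it minor.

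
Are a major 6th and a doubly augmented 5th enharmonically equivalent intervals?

Yes

A major sixth spans 9 semitones; a doubly augmented fifth spans 9.
They are enharmonically equivalent.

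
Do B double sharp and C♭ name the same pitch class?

No

B## is pitch class 1; Cb is pitch class 11.
The pitch classes differ (1 vs. 11), so they are not enharmonic equivalents.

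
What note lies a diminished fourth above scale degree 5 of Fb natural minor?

Scale degree 5 of Fb natural minor is Cb.
A diminished fourth (4 semitones) above Cb lands on the letter F, giving Fbb.

Fbb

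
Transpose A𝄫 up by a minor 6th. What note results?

Fbb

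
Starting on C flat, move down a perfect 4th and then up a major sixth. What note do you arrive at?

A perfect fourth down from Cb is Gb (letter G, 5 semitones down).
A major sixth up from Gb is Eb (letter E, 9 semitones up).

Eb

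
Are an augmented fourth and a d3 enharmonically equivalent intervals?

An augmented fourth spans 6 semitones; a diminished third spans 2.
The spans differ, so they are not enharmonic equivalents.

No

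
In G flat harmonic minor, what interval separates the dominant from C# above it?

The dominant of Gb harmonic minor is Db.
Db up to C#: letters D→C make it a seventh; 12 semitones makes it augmented.

augmented seventh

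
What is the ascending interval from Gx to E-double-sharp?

The letter names run G→E, a span of 5 letter steps, so the interval is some kind of sixth.
G## to E## is 9 semitones. A major sixth is 9, so 9 makes it major.

major sixth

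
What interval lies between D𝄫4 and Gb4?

augmented fourth

Counting letters D–E–F–G gives a fourth.
Dbb→Gb = 6 semitones, 1 wider than the perfect fourth (5), so augmented.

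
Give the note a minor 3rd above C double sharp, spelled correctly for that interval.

E#

A third above C lands on the letter E.
A minor third spans 3 semitones, so C## moves to pitch class 5. On the letter E that is E#.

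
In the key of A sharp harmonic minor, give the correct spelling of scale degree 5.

The A# harmonic minor scale runs A# B# C# D# E# F# G##.
Degree 5 is E#.

E#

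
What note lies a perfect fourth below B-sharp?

F##

B down a perfect fourth is F#, so the target letter is F.
From B#, a perfect fourth is 5 semitones down: F##.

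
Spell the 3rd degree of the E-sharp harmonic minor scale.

G#

Degree 3 takes the letter 2 steps above E, which is G.
In harmonic minor, degree 3 sits 3 semitones above the tonic. E# + 3 semitones is pitch class 8, spelled on G as G#.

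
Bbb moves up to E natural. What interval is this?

The letter names run B→E, a span of 3 letter steps, so the interval is some kind of fourth.
Bbb to E is 7 semitones. A perfect fourth is 5, so 7 makes it doubly augmented.

doubly augmented fourth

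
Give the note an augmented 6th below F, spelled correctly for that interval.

Abb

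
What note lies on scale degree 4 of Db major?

Gb

Degree 4 takes the letter 3 steps above D, which is G.
In major, degree 4 sits 5 semitones above the tonic. Db + 5 semitones is pitch class 6, spelled on G as Gb.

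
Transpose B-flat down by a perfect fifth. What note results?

B down a perfect fifth is E, so the target letter is E.
From Bb, a perfect fifth is 7 semitones down: Eb.

Eb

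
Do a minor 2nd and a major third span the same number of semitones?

A minor second spans 1 semitone; a major third spans 4.
The spans differ, so they are not enharmonic equivalents.

No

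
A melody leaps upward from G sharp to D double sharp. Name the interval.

The letter names run G→D, a span of 4 letter steps, so the interval is some kind of fifth.
G# to D## is 8 semitones. A perfect fifth is 7, so 8 makes it augmented.

augmented fifth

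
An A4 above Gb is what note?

A fourth above G lands on the letter C.
An augmented fourth spans 6 semitones, so Gb moves to pitch class 0. On the letter C that is C.

C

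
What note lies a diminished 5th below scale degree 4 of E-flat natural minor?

D

Scale degree 4 of Eb natural minor is Ab.
A diminished fifth (6 semitones) below Ab lands on the letter D, giving D.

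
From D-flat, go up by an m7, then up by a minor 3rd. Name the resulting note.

A minor seventh up from Db is Cb (letter C, 10 semitones up).
A minor third up from Cb is Ebb (letter E, 3 semitones up).

Ebb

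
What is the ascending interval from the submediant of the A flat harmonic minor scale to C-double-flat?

diminished fifth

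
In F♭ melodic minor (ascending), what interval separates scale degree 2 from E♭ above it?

Scale degree 2 of Fb melodic minor (ascending) is Gb.
Gb up to Eb: letters G→E make it a sixth; 9 semitones makes it major.

major sixth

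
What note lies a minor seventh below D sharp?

E#

D down a major seventh is Eb, so the target letter is E.
From D#, a minor seventh is 10 semitones down: E#.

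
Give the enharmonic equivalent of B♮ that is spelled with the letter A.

A##

Plain A sits 2 semitones below B, so on the letter A the same pitch needs a double sharp: A##.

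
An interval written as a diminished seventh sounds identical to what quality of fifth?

A diminished seventh spans 9 semitones.
A fifth spanning 9 semitones is doubly augmented (the perfect fifth is 7).

doubly augmented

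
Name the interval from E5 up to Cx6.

augmented sixth

Counting letters E–F–G–A–B–C gives a sixth.
E→C## = 10 semitones, 1 wider than the major sixth (9), so augmented.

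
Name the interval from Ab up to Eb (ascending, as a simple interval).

perfect fifth

Counting letters A–B–C–D–E gives a fifth.
Ab→Eb = 7 semitones, exactly the perfect fifth.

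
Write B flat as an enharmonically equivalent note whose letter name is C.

Cbb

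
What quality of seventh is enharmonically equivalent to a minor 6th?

doubly diminished

A minor sixth spans 8 semitones.
A seventh spanning 8 semitones is doubly diminished (the major seventh is 11).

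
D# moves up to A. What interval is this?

Counting letters D–E–F–G–A gives a fifth.
D#→A = 6 semitones, 1 narrower than the perfect fifth (7), so diminished.

diminished fifth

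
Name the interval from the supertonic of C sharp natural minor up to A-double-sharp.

augmented fifth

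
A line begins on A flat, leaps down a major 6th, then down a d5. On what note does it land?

F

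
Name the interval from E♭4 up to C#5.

augmented sixth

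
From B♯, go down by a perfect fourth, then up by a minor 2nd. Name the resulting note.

A perfect fourth down from B# is F## (letter F, 5 semitones down).
A minor second up from F## is G# (letter G, 1 semitone up).

G#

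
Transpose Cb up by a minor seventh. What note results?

C up a major seventh is B, so the target letter is B.
From Cb, a minor seventh is 10 semitones up: Bbb.

Bbb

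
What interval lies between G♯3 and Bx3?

augmented third

The letter names run G→B, a span of 2 letter steps, so the interval is some kind of third.
G# to B## is 5 semitones. A major third is 4, so 5 makes it augmented.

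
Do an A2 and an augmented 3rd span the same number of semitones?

An augmented second spans 3 semitones; an augmented third spans 5.
The spans differ, so they are not enharmonic equivalents.

No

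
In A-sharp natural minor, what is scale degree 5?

E#

Degree 5 takes the letter 4 steps above A, which is E.
In natural minor, degree 5 sits 7 semitones above the tonic. A# + 7 semitones is pitch class 5, spelled on E as E#.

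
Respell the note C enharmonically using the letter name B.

B#

Plain B sits 1 semitone below C, so on the letter B the same pitch needs a sharp: B#.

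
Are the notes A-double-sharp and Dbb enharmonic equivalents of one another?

A## is pitch class 11; Dbb is pitch class 0.
The pitch classes differ (11 vs. 0), so they are not enharmonic equivalents.

No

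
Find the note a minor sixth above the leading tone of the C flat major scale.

Gb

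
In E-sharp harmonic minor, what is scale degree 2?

F##

The E# harmonic minor scale runs E# F## G# A# B# C# D##.
Degree 2 is F##.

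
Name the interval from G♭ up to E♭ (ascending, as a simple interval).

Counting letters G–A–B–C–D–E gives a sixth.
Gb→Eb = 9 semitones, exactly the major sixth.

major sixth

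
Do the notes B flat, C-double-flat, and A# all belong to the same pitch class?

Yes

Bb = pitch class 10 and Cbb = pitch class 10 and A# = pitch class 10 — the same pitch class, so they are enharmonic equivalents.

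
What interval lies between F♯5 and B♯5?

Counting letters F–G–A–B gives a fourth.
F#→B# = 6 semitones, 1 wider than the perfect fourth (5), so augmented.

augmented fourth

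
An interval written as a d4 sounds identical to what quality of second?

doubly augmented

A diminished fourth spans 4 semitones.
A second spanning 4 semitones is doubly augmented (the major second is 2).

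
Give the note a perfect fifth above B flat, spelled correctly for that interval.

F

B up a perfect fifth is F#, so the target letter is F.
From Bb, a perfect fifth is 7 semitones up: F.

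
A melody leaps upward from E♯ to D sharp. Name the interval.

The letter names run E→D, a span of 6 letter steps, so the interval is some kind of seventh.
E# to D# is 10 semitones. A major seventh is 11, so 10 makes it minor.

minor seventh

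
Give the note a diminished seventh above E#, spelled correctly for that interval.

A seventh above E lands on the letter D.
A diminished seventh spans 9 semitones, so E# moves to pitch class 2. On the letter D that is D.

D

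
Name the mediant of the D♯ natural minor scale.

F#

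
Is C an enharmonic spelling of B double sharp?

No

Two spellings are enharmonically equivalent only if they share a pitch class.
Here C → 0, B## → 1; 0 ≠ 1, so they are not.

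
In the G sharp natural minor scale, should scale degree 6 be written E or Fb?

E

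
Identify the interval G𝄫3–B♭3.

The letter names run G→B, a span of 2 letter steps, so the interval is some kind of third.
Gbb to Bb is 5 semitones. A major third is 4, so 5 makes it augmented.

augmented third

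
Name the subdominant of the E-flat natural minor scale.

Degree 4 takes the letter 3 steps above E, which is A.
In natural minor, degree 4 sits 5 semitones above the tonic. Eb + 5 semitones is pitch class 8, spelled on A as Ab.

Ab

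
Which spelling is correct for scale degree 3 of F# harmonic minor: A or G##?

Each scale degree takes a distinct letter name. Degree 3 of a scale on F must use the letter A.
A and G## are enharmonically the same pitch, but only A uses the letter A, so it is the correct spelling here.

A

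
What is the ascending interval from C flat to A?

augmented sixth

The letter names run C→A, a span of 5 letter steps, so the interval is some kind of sixth.
Cb to A is 10 semitones. A major sixth is 9, so 10 makes it augmented.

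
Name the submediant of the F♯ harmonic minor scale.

The F# harmonic minor scale runs F# G# A B C# D E#.
Degree 6 is D.

D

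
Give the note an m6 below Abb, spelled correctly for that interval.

Cb

A down a major sixth is C, so the target letter is C.
From Abb, a minor sixth is 8 semitones down: Cb.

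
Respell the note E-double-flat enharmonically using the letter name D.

D

Ebb is pitch class 2. The letter D alone is pitch class 2.
Pitch class 2 on D needs no accidental: D.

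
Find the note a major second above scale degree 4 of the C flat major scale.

Scale degree 4 of Cb major is Fb.
A major second (2 semitones) above Fb lands on the letter G, giving Gb.

Gb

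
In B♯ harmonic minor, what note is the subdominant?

E#

The B# harmonic minor scale runs B# C## D# E# F## G# A##.
Degree 4 is E#.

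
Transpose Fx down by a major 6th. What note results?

A#

A sixth below F lands on the letter A.
A major sixth spans 9 semitones, so F## moves to pitch class 10. On the letter A that is A#.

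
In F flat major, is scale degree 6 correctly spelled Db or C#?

Db

Each scale degree takes a distinct letter name. Degree 6 of a scale on F must use the letter D.
Db and C# are enharmonically the same pitch, but only Db uses the letter D, so it is the correct spelling here.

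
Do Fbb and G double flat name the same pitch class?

No

Fbb is pitch class 3; Gbb is pitch class 5.
The pitch classes differ (3 vs. 5), so they are not enharmonic equivalents.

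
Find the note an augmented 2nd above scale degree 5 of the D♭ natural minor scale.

Scale degree 5 of Db natural minor is Ab.
An augmented second (3 semitones) above Ab lands on the letter B, giving B.

B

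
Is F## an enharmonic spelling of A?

No

Two spellings are enharmonically equivalent only if they share a pitch class.
Here F## → 7, A → 9; 7 ≠ 9, so they are not.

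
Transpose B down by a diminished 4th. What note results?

F##

B down a perfect fourth is F#, so the target letter is F.
From B, a diminished fourth is 4 semitones down: F##.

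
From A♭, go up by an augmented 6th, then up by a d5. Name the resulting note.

C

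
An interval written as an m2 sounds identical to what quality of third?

doubly diminished

A minor second spans 1 semitone.
A third spanning 1 semitone is doubly diminished (the major third is 4).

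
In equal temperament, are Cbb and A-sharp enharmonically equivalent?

Yes

Cbb is pitch class 10; A# is pitch class 10.
All spellings map to pitch class 10, so they are enharmonically equivalent.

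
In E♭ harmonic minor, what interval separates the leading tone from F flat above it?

diminished third

The leading tone of Eb harmonic minor is D.
D up to Fb: letters D→F make it a third; 2 semitones makes it diminished.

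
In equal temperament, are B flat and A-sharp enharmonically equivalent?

Yes

Bb is pitch class 10; A# is pitch class 10.
All spellings map to pitch class 10, so they are enharmonically equivalent.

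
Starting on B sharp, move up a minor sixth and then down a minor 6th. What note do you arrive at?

A minor sixth up from B# is G# (letter G, 8 semitones up).
A minor sixth down from G# is B# (letter B, 8 semitones down).

B#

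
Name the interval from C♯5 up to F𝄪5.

augmented fourth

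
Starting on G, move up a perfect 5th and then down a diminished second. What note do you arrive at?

A perfect fifth up from G is D (letter D, 7 semitones up).
A diminished second down from D is C## (letter C, 0 semitones down).

C##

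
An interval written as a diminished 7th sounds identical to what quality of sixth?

major

A diminished seventh spans 9 semitones.
A sixth spanning 9 semitones is major (the major sixth is 9).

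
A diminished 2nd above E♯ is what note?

F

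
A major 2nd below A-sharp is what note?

G#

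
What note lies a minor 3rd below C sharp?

A#

A third below C lands on the letter A.
A minor third spans 3 semitones, so C# moves to pitch class 10. On the letter A that is A#.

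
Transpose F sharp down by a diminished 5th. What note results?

B#

A fifth below F lands on the letter B.
A diminished fifth spans 6 semitones, so F# moves to pitch class 0. On the letter B that is B#.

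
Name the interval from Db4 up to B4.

Counting letters D–E–F–G–A–B gives a sixth.
Db→B = 10 semitones, 1 wider than the major sixth (9), so augmented.

augmented sixth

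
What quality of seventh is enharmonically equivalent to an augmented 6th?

An augmented sixth spans 10 semitones.
A seventh spanning 10 semitones is minor (the major seventh is 11).

minor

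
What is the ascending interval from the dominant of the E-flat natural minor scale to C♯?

The dominant of Eb natural minor is Bb.
Bb up to C#: letters B→C make it a second; 3 semitones makes it augmented.

augmented second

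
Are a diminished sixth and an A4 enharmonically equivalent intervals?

A diminished sixth spans 7 semitones; an augmented fourth spans 6.
The spans differ, so they are not enharmonic equivalents.

No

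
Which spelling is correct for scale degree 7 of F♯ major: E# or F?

Each scale degree takes a distinct letter name. Degree 7 of a scale on F must use the letter E.
E# and F are enharmonically the same pitch, but only E# uses the letter E, so it is the correct spelling here.

E#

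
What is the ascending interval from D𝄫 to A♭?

augmented fifth

Counting letters D–E–F–G–A gives a fifth.
Dbb→Ab = 8 semitones, 1 wider than the perfect fifth (7), so augmented.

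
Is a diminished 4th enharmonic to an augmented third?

No

A diminished fourth spans 4 semitones; an augmented third spans 5.
The spans differ, so they are not enharmonic equivalents.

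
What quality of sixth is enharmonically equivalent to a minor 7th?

A minor seventh spans 10 semitones.
A sixth spanning 10 semitones is augmented (the major sixth is 9).

augmented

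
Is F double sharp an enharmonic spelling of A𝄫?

Yes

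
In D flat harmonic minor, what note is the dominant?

The Db harmonic minor scale runs Db Eb Fb Gb Ab Bbb C.
Degree 5 is Ab.

Ab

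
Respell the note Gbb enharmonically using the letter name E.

E#

Plain E sits 1 semitone below Gbb, so on the letter E the same pitch needs a sharp: E#.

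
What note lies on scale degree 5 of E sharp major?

B#

Degree 5 takes the letter 4 steps above E, which is B.
In major, degree 5 sits 7 semitones above the tonic. E# + 7 semitones is pitch class 0, spelled on B as B#.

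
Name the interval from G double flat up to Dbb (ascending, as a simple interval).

perfect fifth

The letter names run G→D, a span of 4 letter steps, so the interval is some kind of fifth.
Gbb to Dbb is 7 semitones. A perfect fifth is 7, so 7 makes it perfect.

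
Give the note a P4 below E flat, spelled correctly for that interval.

A fourth below E lands on the letter B.
A perfect fourth spans 5 semitones, so Eb moves to pitch class 10. On the letter B that is Bb.

Bb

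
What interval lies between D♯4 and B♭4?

diminished sixth

The letter names run D→B, a span of 5 letter steps, so the interval is some kind of sixth.
D# to Bb is 7 semitones. A major sixth is 9, so 7 makes it diminished.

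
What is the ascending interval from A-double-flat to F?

Counting letters A–B–C–D–E–F gives a sixth.
Abb→F = 10 semitones, 1 wider than the major sixth (9), so augmented.

augmented sixth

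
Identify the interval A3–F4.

Counting letters A–B–C–D–E–F gives a sixth.
A→F = 8 semitones, 1 narrower than the major sixth (9), so minor.

minor sixth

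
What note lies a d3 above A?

Cb

A up a major third is C#, so the target letter is C.
From A, a diminished third is 2 semitones up: Cb.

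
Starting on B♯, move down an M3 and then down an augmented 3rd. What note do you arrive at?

Eb

A major third down from B# is G# (letter G, 4 semitones down).
An augmented third down from G# is Eb (letter E, 5 semitones down).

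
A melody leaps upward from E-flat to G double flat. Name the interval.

The letter names run E→G, a span of 2 letter steps, so the interval is some kind of third.
Eb to Gbb is 2 semitones. A major third is 4, so 2 makes it diminished.

diminished third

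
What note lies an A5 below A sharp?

D

A fifth below A lands on the letter D.
An augmented fifth spans 8 semitones, so A# moves to pitch class 2. On the letter D that is D.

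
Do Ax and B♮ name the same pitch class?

A## = pitch class 11 and B = pitch class 11 — the same pitch class, so they are enharmonic equivalents.

Yes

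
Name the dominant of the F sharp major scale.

C#

The F# major scale runs F# G# A# B C# D# E#.
Degree 5 is C#.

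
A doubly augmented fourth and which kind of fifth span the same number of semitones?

perfect

A doubly augmented fourth spans 7 semitones.
A fifth spanning 7 semitones is perfect (the perfect fifth is 7).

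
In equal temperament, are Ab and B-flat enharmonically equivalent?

Two spellings are enharmonically equivalent only if they share a pitch class.
Here Ab → 8, Bb → 10; 8 ≠ 10, so they are not.

No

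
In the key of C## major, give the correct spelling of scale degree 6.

Degree 6 takes the letter 5 steps above C, which is A.
In major, degree 6 sits 9 semitones above the tonic. C## + 9 semitones is pitch class 11, spelled on A as A##.

A##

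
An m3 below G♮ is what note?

E

G down a major third is Eb, so the target letter is E.
From G, a minor third is 3 semitones down: E.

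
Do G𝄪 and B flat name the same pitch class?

No

Two spellings are enharmonically equivalent only if they share a pitch class.
Here G## → 9, Bb → 10; 9 ≠ 10, so they are not.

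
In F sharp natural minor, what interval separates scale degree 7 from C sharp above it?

major sixth

Scale degree 7 of F# natural minor is E.
E up to C#: letters E→C make it a sixth; 9 semitones makes it major.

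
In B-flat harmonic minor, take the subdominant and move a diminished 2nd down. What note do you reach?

D#

The subdominant of Bb harmonic minor is Eb.
A diminished second (0 semitones) below Eb lands on the letter D, giving D#.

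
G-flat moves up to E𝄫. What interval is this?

The letter names run G→E, a span of 5 letter steps, so the interval is some kind of sixth.
Gb to Ebb is 8 semitones. A major sixth is 9, so 8 makes it minor.

minor sixth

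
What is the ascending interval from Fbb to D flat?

augmented sixth

The letter names run F→D, a span of 5 letter steps, so the interval is some kind of sixth.
Fbb to Db is 10 semitones. A major sixth is 9, so 10 makes it augmented.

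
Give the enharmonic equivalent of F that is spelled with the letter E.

F is pitch class 5. The letter E alone is pitch class 4.
To reach pitch class 5 from E requires an offset of +1 semitone, i.e. sharp: E#.

E#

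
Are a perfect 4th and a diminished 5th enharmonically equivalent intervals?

No

A perfect fourth spans 5 semitones; a diminished fifth spans 6.
The spans differ, so they are not enharmonic equivalents.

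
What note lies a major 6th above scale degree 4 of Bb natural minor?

C

Scale degree 4 of Bb natural minor is Eb.
A major sixth (9 semitones) above Eb lands on the letter C, giving C.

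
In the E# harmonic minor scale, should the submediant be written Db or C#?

C#

Each scale degree takes a distinct letter name. Degree 6 of a scale on E must use the letter C.
C# and Db are enharmonically the same pitch, but only C# uses the letter C, so it is the correct spelling here.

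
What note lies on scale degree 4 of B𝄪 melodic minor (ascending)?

E##

Degree 4 takes the letter 3 steps above B, which is E.
In melodic minor (ascending), degree 4 sits 5 semitones above the tonic. B## + 5 semitones is pitch class 6, spelled on E as E##.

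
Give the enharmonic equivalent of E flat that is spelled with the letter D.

Eb is pitch class 3. The letter D alone is pitch class 2.
To reach pitch class 3 from D requires an offset of +1 semitone, i.e. sharp: D#.

D#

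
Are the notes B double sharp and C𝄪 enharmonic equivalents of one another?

Two spellings are enharmonically equivalent only if they share a pitch class.
Here B## → 1, C## → 2; 1 ≠ 2, so they are not.

No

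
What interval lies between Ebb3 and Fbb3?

Counting letters E–F gives a second.
Ebb→Fbb = 1 semitone, 1 narrower than the major second (2), so minor.

minor second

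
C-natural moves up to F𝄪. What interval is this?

doubly augmented fourth

The letter names run C→F, a span of 3 letter steps, so the interval is some kind of fourth.
C to F## is 7 semitones. A perfect fourth is 5, so 7 makes it doubly augmented.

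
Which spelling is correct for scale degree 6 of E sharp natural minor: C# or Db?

Each scale degree takes a distinct letter name. Degree 6 of a scale on E must use the letter C.
C# and Db are enharmonically the same pitch, but only C# uses the letter C, so it is the correct spelling here.

C#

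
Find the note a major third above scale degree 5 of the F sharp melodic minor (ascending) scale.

E#

Scale degree 5 of F# melodic minor (ascending) is C#.
A major third (4 semitones) above C# lands on the letter E, giving E#.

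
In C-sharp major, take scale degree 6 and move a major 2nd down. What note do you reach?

G#

Scale degree 6 of C# major is A#.
A major second (2 semitones) below A# lands on the letter G, giving G#.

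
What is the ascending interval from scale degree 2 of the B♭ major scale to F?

Scale degree 2 of Bb major is C.
C up to F: letters C→F make it a fourth; 5 semitones makes it perfect.

perfect fourth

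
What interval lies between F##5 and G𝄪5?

major second

The letter names run F→G, a span of 1 letter step, so the interval is some kind of second.
F## to G## is 2 semitones. A major second is 2, so 2 makes it major.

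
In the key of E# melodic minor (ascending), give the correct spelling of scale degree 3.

G#

Degree 3 takes the letter 2 steps above E, which is G.
In melodic minor (ascending), degree 3 sits 3 semitones above the tonic. E# + 3 semitones is pitch class 8, spelled on G as G#.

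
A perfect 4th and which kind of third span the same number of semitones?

augmented

A perfect fourth spans 5 semitones.
A third spanning 5 semitones is augmented (the major third is 4).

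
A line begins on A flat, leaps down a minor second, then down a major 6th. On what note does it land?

A minor second down from Ab is G (letter G, 1 semitone down).
A major sixth down from G is Bb (letter B, 9 semitones down).

Bb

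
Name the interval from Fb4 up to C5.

augmented fifth

Counting letters F–G–A–B–C gives a fifth.
Fb→C = 8 semitones, 1 wider than the perfect fifth (7), so augmented.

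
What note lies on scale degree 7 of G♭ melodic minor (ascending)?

Degree 7 takes the letter 6 steps above G, which is F.
In melodic minor (ascending), degree 7 sits 11 semitones above the tonic. Gb + 11 semitones is pitch class 5, spelled on F as F.

F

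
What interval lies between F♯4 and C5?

diminished fifth

The letter names run F→C, a span of 4 letter steps, so the interval is some kind of fifth.
F# to C is 6 semitones. A perfect fifth is 7, so 6 makes it diminished.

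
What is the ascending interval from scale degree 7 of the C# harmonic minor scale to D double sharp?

Scale degree 7 of C# harmonic minor is B#.
B# up to D##: letters B→D make it a third; 4 semitones makes it major.

major third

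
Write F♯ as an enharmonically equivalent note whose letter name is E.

Plain E sits 2 semitones below F#, so on the letter E the same pitch needs a double sharp: E##.

E##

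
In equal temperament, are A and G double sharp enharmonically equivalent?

Yes

A is pitch class 9; G## is pitch class 9.
All spellings map to pitch class 9, so they are enharmonically equivalent.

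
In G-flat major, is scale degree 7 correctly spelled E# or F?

F

Each scale degree takes a distinct letter name. Degree 7 of a scale on G must use the letter F.
F and E# are enharmonically the same pitch, but only F uses the letter F, so it is the correct spelling here.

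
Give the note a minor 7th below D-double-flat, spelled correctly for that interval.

Ebb

A seventh below D lands on the letter E.
A minor seventh spans 10 semitones, so Dbb moves to pitch class 2. On the letter E that is Ebb.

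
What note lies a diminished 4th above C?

Fb

A fourth above C lands on the letter F.
A diminished fourth spans 4 semitones, so C moves to pitch class 4. On the letter F that is Fb.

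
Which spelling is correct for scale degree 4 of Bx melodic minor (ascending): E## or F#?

E##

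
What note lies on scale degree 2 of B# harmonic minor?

C##

Degree 2 takes the letter 1 step above B, which is C.
In harmonic minor, degree 2 sits 2 semitones above the tonic. B# + 2 semitones is pitch class 2, spelled on C as C##.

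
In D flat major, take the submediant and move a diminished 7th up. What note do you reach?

Abb

The submediant of Db major is Bb.
A diminished seventh (9 semitones) above Bb lands on the letter A, giving Abb.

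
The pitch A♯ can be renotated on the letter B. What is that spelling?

Plain B sits 1 semitone above A#, so on the letter B the same pitch needs a flat: Bb.

Bb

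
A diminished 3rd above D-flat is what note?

Fbb

A third above D lands on the letter F.
A diminished third spans 2 semitones, so Db moves to pitch class 3. On the letter F that is Fbb.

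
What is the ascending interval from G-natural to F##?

augmented seventh

Counting letters G–A–B–C–D–E–F gives a seventh.
G→F## = 12 semitones, 1 wider than the major seventh (11), so augmented.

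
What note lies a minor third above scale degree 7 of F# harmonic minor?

Scale degree 7 of F# harmonic minor is E#.
A minor third (3 semitones) above E# lands on the letter G, giving G#.

G#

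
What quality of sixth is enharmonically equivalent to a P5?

diminished

A perfect fifth spans 7 semitones.
A sixth spanning 7 semitones is diminished (the major sixth is 9).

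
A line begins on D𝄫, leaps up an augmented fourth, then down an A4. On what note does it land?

Dbb

An augmented fourth up from Dbb is Gb (letter G, 6 semitones up).
An augmented fourth down from Gb is Dbb (letter D, 6 semitones down).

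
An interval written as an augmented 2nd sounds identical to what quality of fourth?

doubly diminished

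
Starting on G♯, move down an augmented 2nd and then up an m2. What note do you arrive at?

Gb

An augmented second down from G# is F (letter F, 3 semitones down).
A minor second up from F is Gb (letter G, 1 semitone up).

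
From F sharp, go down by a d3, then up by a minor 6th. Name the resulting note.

B#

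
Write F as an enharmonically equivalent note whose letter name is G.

Plain G sits 2 semitones above F, so on the letter G the same pitch needs a double flat: Gbb.

Gbb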